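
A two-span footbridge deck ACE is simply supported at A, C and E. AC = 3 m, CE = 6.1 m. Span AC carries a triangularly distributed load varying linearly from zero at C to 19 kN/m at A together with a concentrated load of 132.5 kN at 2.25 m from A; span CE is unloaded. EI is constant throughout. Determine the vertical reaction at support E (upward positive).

R_E = -4.064 kN

Release continuity at C by inserting a hinge; the redundant is the internal moment M_C. The primary structure is two simply-supported spans AC and CE.
Rotations at C on the released spans (each span's end-slope, ×1/EI):
  span AC: triangular load, peak 19: 7w₀L³/(360EI) = 9.975/EI
  span AC: point load 132.5 at a = 2.25: Pab(L + a)/(6LEI) = 65.21/EI
  relative rotation θ_0 = (75.19 + 0)/EI = 75.19/EI
A unit hogging moment at C produces rotation L₁/(3EI) + L₂/(3EI) = 3.033/EI.
Slope continuity at C: θ_0 = M_C·3.033/EI, so M_C = 75.19/3.033 = 24.79 kN·m (hogging).
Span CE, ΣM about E: R_C^{CE}·6.1 = 0 + 24.79, so R_C^{CE} = 4.064 kN and R_E = 0 − 4.064 = -4.064 kN.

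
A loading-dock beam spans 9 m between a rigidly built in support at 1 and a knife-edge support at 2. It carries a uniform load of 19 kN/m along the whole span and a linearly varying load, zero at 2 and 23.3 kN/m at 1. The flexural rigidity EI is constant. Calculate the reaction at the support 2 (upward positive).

Choose R_2 as the redundant. The primary structure is the cantilever fixed at 1.
Deflection at 2 on the released cantilever, summing each load's contribution:
  UDL 19: wL⁴/(8EI) = 15582/EI
  triangular load, peak 23.3 at the fixed end: w₀L⁴/(30EI) = 5096/EI
  δ_0 = 20678/EI
Tip deflection under a unit load at 2: L³/(3EI) = 243/EI.
The prop prevents deflection at 2: R_2 = δ_0/δ_{22} = 20678/243 = 85.09 kN.

R_2 = 85.09 kN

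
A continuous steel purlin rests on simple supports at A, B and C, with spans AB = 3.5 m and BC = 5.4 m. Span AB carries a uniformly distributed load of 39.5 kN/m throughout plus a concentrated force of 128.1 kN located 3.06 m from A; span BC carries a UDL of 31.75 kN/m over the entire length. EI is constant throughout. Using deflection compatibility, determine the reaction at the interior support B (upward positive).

R_B = 319.7 kN

Take M_B as the redundant. Released structure: two simple spans AB and BC with a hinge at B.
End slopes at the hinge B, treating each span as simply supported:
  span AB: UDL 39.5: wL³/(24EI) = 70.57/EI
  span AB: point load 128.1 at a = 3.06: Pab(L + a)/(6LEI) = 53.88/EI
  span BC: UDL 31.75: wL³/(24EI) = 208.3/EI
  relative rotation θ_0 = (124.4 + 208.3)/EI = 332.8/EI
A unit hogging moment at B produces rotation L₁/(3EI) + L₂/(3EI) = 2.967/EI.
Compatibility: M_B·(L₁+L₂)/(3EI) = θ_0, giving M_B = 112.2 kN·m (hogging).
Span AB, ΣM about A with M_B applied at B: R_B^{AB}·3.5 = 633.9 + 112.2, so R_B^{AB} = 213.2 kN and R_A = 266.4 − 213.2 = 53.18 kN.
Span BC, ΣM about C: R_B^{BC}·5.4 = 462.9 + 112.2, so R_B^{BC} = 106.5 kN and R_C = 171.4 − 106.5 = 64.95 kN.
R_B = 213.2 + 106.5 = 319.7 kN.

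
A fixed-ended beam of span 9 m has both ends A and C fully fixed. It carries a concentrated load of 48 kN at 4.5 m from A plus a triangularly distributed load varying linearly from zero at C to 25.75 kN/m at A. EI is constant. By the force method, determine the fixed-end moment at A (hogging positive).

Release both end moments; the primary structure is a simply-supported span AC with redundants M_A and M_C.
On the primary (simply-supported) span, the end slopes from the loading are:
  at A: point load 48 at a = 4.5: Pab(L + b)/(6LEI) = 243/EI
  at C: point load 48 at a = 4.5: Pab(L + a)/(6LEI) = 243/EI
  at A: triangular load, peak 25.75: w₀L³/(45EI) = 417.1/EI
  at C: triangular load, peak 25.75: 7w₀L³/(360EI) = 365/EI
  θ_A0 = 660.1/EI,  θ_C0 = 608/EI
Flexibility coefficients: a unit moment at one end gives L/(3EI) there and L/(6EI) at the far end, so f₁₁ = f₂₂ = 3/EI and f₁₂ = f₂₁ = 1.5/EI.
Compatibility — zero rotation at each built-in end:
  3 M_A + 1.5 M_C = 660.1
  1.5 M_A + 3 M_C = 608
Solving the pair gives M_A = 158.3 kN·m and M_C = 123.5 kN·m (hogging).

M_A = 158.3 kN·m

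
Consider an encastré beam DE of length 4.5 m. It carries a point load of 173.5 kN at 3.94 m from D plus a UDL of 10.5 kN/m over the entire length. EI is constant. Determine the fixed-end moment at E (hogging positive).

M_E = 92.2 kN·m

Release both end moments; the primary structure is a simply-supported span DE with redundants M_D and M_E.
End rotations of the released simple span under the applied load (×1/EI):
  at D: point load 173.5 at a = 3.94: Pab(L + b)/(6LEI) = 71.74/EI
  at E: point load 173.5 at a = 3.94: Pab(L + a)/(6LEI) = 119.7/EI
  at D: UDL 10.5: wL³/(24EI) = 39.87/EI
  at E: UDL 10.5: wL³/(24EI) = 39.87/EI
  θ_D0 = 111.6/EI,  θ_E0 = 159.5/EI
Flexibility coefficients: a unit moment at one end gives L/(3EI) there and L/(6EI) at the far end, so f₁₁ = f₂₂ = 1.5/EI and f₁₂ = f₂₁ = 0.75/EI.
Compatibility — zero rotation at each built-in end:
  1.5 M_D + 0.75 M_E = 111.6
  0.75 M_D + 1.5 M_E = 159.5
Solving the pair gives M_D = 28.31 kN·m and M_E = 92.2 kN·m (hogging).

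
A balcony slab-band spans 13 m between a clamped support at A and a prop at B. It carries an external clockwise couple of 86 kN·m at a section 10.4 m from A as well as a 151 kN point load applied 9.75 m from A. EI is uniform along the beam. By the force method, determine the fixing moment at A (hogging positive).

M_A = 192.2 kN·m

Release the roller at B. Primary structure: cantilever fixed at A.
Deflection at B on the released cantilever, summing each load's contribution:
  clockwise couple 86 at a = 10.4: M₀a(2L − a)/(2EI) = 6976/EI
  point load 151 at a = 9.75: Pa²(3L − a)/(6EI) = 69978/EI
  δ_0 = 76954/EI
Tip deflection under a unit load at B: L³/(3EI) = 732.3/EI.
The prop prevents deflection at B: R_B = δ_0/δ_{BB} = 76954/732.3 = 105.1 kN.
Moment equilibrium about A: M_A = Σ(load moments about A) − R_B·L = 1558 − 105.1×13 = 192.2 kN·m.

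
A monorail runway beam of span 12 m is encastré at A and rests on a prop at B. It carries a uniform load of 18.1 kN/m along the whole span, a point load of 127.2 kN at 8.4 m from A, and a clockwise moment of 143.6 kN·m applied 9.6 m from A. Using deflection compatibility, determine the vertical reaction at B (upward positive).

R_B = 170.4 kN

Choose R_B as the redundant. The primary structure is the cantilever fixed at A.
Deflection at B on the released cantilever, summing each load's contribution:
  UDL 18.1: wL⁴/(8EI) = 46915/EI
  point load 127.2 at a = 8.4: Pa²(3L − a)/(6EI) = 41286/EI
  clockwise couple 143.6 at a = 9.6: M₀a(2L − a)/(2EI) = 9926/EI
  δ_0 = 98127/EI
Flexibility coefficient — unit upward force at B: δ_{BB} = L³/(3EI) = 576/EI.
The prop prevents deflection at B: R_B = δ_0/δ_{BB} = 98127/576 = 170.4 kN.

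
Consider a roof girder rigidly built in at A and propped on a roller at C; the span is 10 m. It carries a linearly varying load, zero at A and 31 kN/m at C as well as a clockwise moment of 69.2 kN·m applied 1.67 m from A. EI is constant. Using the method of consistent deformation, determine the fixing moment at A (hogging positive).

M_A = 218.3 kN·m

Choose R_C as the redundant. The primary structure is the cantilever fixed at A.
Primary-structure tip deflection at C by superposition:
  triangular load, peak 31 at the free end: 11w₀L⁴/(120EI) = 28417/EI
  clockwise couple 69.2 at a = 1.67: M₀a(2L − a)/(2EI) = 1059/EI
  δ_0 = 29476/EI
Tip deflection under a unit load at C: L³/(3EI) = 333.3/EI.
The prop prevents deflection at C: R_C = δ_0/δ_{CC} = 29476/333.3 = 88.43 kN.
Moment equilibrium about A: M_A = Σ(load moments about A) − R_C·L = 1103 − 88.43×10 = 218.3 kN·m.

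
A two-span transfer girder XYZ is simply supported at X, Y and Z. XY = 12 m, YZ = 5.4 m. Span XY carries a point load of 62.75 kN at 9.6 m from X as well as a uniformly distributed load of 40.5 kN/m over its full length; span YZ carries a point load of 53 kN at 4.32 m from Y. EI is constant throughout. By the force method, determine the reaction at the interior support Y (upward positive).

R_Y = 461.2 kN

Take M_Y as the redundant. Released structure: two simple spans XY and YZ with a hinge at Y.
End slopes at the hinge Y, treating each span as simply supported:
  span XY: point load 62.75 at a = 9.6: Pab(L + a)/(6LEI) = 433.7/EI
  span XY: UDL 40.5: wL³/(24EI) = 2916/EI
  span YZ: point load 53 at a = 4.32: Pab(L + b)/(6LEI) = 49.46/EI
  relative rotation θ_0 = (3350 + 49.46)/EI = 3399/EI
A unit hogging moment at Y produces rotation L₁/(3EI) + L₂/(3EI) = 5.8/EI.
Compatibility: M_Y·(L₁+L₂)/(3EI) = θ_0, giving M_Y = 586.1 kN·m (hogging).
Span XY, ΣM about X with M_Y applied at Y: R_Y^{XY}·12 = 3518 + 586.1, so R_Y^{XY} = 342 kN and R_X = 548.8 − 342 = 206.7 kN.
Span YZ, ΣM about Z: R_Y^{YZ}·5.4 = 57.24 + 586.1, so R_Y^{YZ} = 119.1 kN and R_Z = 53 − 119.1 = -66.13 kN.
R_Y = 342 + 119.1 = 461.2 kN.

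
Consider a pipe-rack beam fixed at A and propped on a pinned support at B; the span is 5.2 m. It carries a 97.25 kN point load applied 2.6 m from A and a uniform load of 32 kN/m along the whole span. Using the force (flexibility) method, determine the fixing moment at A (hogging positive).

Remove the prop at B; the released (primary) structure is a cantilever built in at A.
Deflection at B on the released cantilever, summing each load's contribution:
  point load 97.25 at a = 2.6: Pa²(3L − a)/(6EI) = 1424/EI
  UDL 32: wL⁴/(8EI) = 2925/EI
  δ_0 = 4349/EI
Tip deflection under a unit load at B: L³/(3EI) = 46.87/EI.
The prop prevents deflection at B: R_B = δ_0/δ_{BB} = 4349/46.87 = 92.79 kN.
Moment equilibrium about A: M_A = Σ(load moments about A) − R_B·L = 685.5 − 92.79×5.2 = 203 kN·m.

M_A = 203 kN·m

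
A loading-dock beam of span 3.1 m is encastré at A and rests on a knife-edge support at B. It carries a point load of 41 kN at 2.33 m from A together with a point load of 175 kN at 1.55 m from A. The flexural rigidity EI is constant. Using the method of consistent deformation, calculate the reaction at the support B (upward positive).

R_B = 80.73 kN

Choose R_B as the redundant. The primary structure is the cantilever fixed at A.
Deflection at B on the released cantilever, summing each load's contribution:
  point load 41 at a = 2.33: Pa²(3L − a)/(6EI) = 258.6/EI
  point load 175 at a = 1.55: Pa²(3L − a)/(6EI) = 543.1/EI
  δ_0 = 801.6/EI
Flexibility coefficient — unit upward force at B: δ_{BB} = L³/(3EI) = 9.93/EI.
The prop prevents deflection at B: R_B = δ_0/δ_{BB} = 801.6/9.93 = 80.73 kN.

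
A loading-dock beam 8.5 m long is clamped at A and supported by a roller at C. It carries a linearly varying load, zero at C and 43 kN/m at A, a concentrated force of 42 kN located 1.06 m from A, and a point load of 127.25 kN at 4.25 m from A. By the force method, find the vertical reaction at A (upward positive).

Take the reaction at C as the redundant and release it; the primary structure is a cantilever fixed at A.
Deflection at C on the released cantilever, summing each load's contribution:
  triangular load, peak 43 at the fixed end: w₀L⁴/(30EI) = 7482/EI
  point load 42 at a = 1.06: Pa²(3L − a)/(6EI) = 192.2/EI
  point load 127.25 at a = 4.25: Pa²(3L − a)/(6EI) = 8140/EI
  δ_0 = 15815/EI
Tip deflection under a unit load at C: L³/(3EI) = 204.7/EI.
Compatibility at C: δ_0 − R_C·δ_{CC} = 0, so R_C = 15815/204.7 = 77.25 kN.
Vertical equilibrium: R_A = ΣP − R_C = 352 − 77.25 = 274.7 kN.

R_A = 274.7 kN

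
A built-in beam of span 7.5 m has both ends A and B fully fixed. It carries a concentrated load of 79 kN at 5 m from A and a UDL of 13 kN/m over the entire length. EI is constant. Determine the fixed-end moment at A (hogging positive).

Release both end moments; the primary structure is a simply-supported span AB with redundants M_A and M_B.
On the primary (simply-supported) span, the end slopes from the loading are:
  at A: point load 79 at a = 5: Pab(L + b)/(6LEI) = 219.4/EI
  at B: point load 79 at a = 5: Pab(L + a)/(6LEI) = 274.3/EI
  at A: UDL 13: wL³/(24EI) = 228.5/EI
  at B: UDL 13: wL³/(24EI) = 228.5/EI
  θ_A0 = 448/EI,  θ_B0 = 502.8/EI
Flexibility coefficients: a unit moment at one end gives L/(3EI) there and L/(6EI) at the far end, so f₁₁ = f₂₂ = 2.5/EI and f₁₂ = f₂₁ = 1.25/EI.
Compatibility — zero rotation at each built-in end:
  2.5 M_A + 1.25 M_B = 448
  1.25 M_A + 2.5 M_B = 502.8
Solving the pair gives M_A = 104.8 kN·m and M_B = 148.7 kN·m (hogging).

M_A = 104.8 kN·m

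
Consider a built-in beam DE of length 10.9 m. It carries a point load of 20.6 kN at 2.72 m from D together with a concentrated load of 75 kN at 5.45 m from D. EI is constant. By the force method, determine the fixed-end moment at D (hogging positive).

M_D = 133.7 kN·m

Release both end moments; the primary structure is a simply-supported span DE with redundants M_D and M_E.
On the primary (simply-supported) span, the end slopes from the loading are:
  at D: point load 20.6 at a = 2.72: Pab(L + b)/(6LEI) = 133.7/EI
  at E: point load 20.6 at a = 2.72: Pab(L + a)/(6LEI) = 95.45/EI
  at D: point load 75 at a = 5.45: Pab(L + b)/(6LEI) = 556.9/EI
  at E: point load 75 at a = 5.45: Pab(L + a)/(6LEI) = 556.9/EI
  θ_D0 = 690.6/EI,  θ_E0 = 652.4/EI
Flexibility coefficients: a unit moment at one end gives L/(3EI) there and L/(6EI) at the far end, so f₁₁ = f₂₂ = 3.633/EI and f₁₂ = f₂₁ = 1.817/EI.
Compatibility — zero rotation at each built-in end:
  3.633 M_D + 1.817 M_E = 690.6
  1.817 M_D + 3.633 M_E = 652.4
Solving the pair gives M_D = 133.7 kN·m and M_E = 112.7 kN·m (hogging).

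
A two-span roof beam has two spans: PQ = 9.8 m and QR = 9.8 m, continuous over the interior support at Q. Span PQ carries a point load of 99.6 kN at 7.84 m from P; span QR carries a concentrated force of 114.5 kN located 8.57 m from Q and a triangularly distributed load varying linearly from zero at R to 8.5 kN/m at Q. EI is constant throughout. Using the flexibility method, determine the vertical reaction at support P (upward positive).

Take M_Q as the redundant. Released structure: two simple spans PQ and QR with a hinge at Q.
End slopes at the hinge Q, treating each span as simply supported:
  span PQ: point load 99.6 at a = 7.84: Pab(L + a)/(6LEI) = 459.1/EI
  span QR: point load 114.5 at a = 8.57: Pab(L + b)/(6LEI) = 226.4/EI
  span QR: triangular load, peak 8.5: w₀L³/(45EI) = 177.8/EI
  relative rotation θ_0 = (459.1 + 404.2)/EI = 863.3/EI
A unit hogging moment at Q produces rotation L₁/(3EI) + L₂/(3EI) = 6.533/EI.
Slope continuity at Q: θ_0 = M_Q·6.533/EI, so M_Q = 863.3/6.533 = 132.1 kN·m (hogging).
Span PQ, ΣM about P with M_Q applied at Q: R_Q^{PQ}·9.8 = 780.9 + 132.1, so R_Q^{PQ} = 93.16 kN and R_P = 99.6 − 93.16 = 6.436 kN.

R_P = 6.436 kN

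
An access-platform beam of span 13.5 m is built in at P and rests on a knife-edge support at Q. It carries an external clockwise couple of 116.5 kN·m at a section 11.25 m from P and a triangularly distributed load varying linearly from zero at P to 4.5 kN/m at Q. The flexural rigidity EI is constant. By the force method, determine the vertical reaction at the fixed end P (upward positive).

Remove the prop at Q; the released (primary) structure is a cantilever built in at P.
Downward deflection at the released point Q due to the loads:
  clockwise couple 116.5 at a = 11.25: M₀a(2L − a)/(2EI) = 10321/EI
  triangular load, peak 4.5 at the free end: 11w₀L⁴/(120EI) = 13701/EI
  δ_0 = 24022/EI
Flexibility coefficient — unit upward force at Q: δ_{QQ} = L³/(3EI) = 820.1/EI.
Compatibility at Q: δ_0 − R_Q·δ_{QQ} = 0, so R_Q = 24022/820.1 = 29.29 kN.
Vertical equilibrium: R_P = ΣP − R_Q = 30.38 − 29.29 = 1.084 kN.

R_P = 1.084 kN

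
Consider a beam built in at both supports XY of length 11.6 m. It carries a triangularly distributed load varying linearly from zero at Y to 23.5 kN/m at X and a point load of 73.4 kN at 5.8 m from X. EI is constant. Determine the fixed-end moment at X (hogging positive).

M_X = 264.5 kN·m

Release both end moments; the primary structure is a simply-supported span XY with redundants M_X and M_Y.
Simple-span end rotations at X and Y under the given loads:
  at X: triangular load, peak 23.5: w₀L³/(45EI) = 815.1/EI
  at Y: triangular load, peak 23.5: 7w₀L³/(360EI) = 713.2/EI
  at X: point load 73.4 at a = 5.8: Pab(L + b)/(6LEI) = 617.3/EI
  at Y: point load 73.4 at a = 5.8: Pab(L + a)/(6LEI) = 617.3/EI
  θ_X0 = 1432/EI,  θ_Y0 = 1331/EI
Flexibility coefficients: a unit moment at one end gives L/(3EI) there and L/(6EI) at the far end, so f₁₁ = f₂₂ = 3.867/EI and f₁₂ = f₂₁ = 1.933/EI.
Compatibility — zero rotation at each built-in end:
  3.867 M_X + 1.933 M_Y = 1432
  1.933 M_X + 3.867 M_Y = 1331
Solving the pair gives M_X = 264.5 kN·m and M_Y = 211.8 kN·m (hogging).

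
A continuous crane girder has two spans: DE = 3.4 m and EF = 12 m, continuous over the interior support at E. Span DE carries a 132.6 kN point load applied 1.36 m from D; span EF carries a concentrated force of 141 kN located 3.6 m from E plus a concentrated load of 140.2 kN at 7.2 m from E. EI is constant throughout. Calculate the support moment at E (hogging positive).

Release continuity at E by inserting a hinge; the redundant is the internal moment M_E. The primary structure is two simply-supported spans DE and EF.
End slopes at the hinge E, treating each span as simply supported:
  span DE: point load 132.6 at a = 1.36: Pab(L + a)/(6LEI) = 85.84/EI
  span EF: point load 141 at a = 3.6: Pab(L + b)/(6LEI) = 1208/EI
  span EF: point load 140.2 at a = 7.2: Pab(L + b)/(6LEI) = 1131/EI
  relative rotation θ_0 = (85.84 + 2339)/EI = 2425/EI
A unit hogging moment at E produces rotation L₁/(3EI) + L₂/(3EI) = 5.133/EI.
Compatibility: M_E·(L₁+L₂)/(3EI) = θ_0, giving M_E = 472.3 kN·m (hogging).

M_E = 472.3 kN·m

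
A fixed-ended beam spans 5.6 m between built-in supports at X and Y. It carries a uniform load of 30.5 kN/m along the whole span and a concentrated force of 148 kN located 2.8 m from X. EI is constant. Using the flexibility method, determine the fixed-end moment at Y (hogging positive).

Release both end moments; the primary structure is a simply-supported span XY with redundants M_X and M_Y.
Simple-span end rotations at X and Y under the given loads:
  at X: UDL 30.5: wL³/(24EI) = 223.2/EI
  at Y: UDL 30.5: wL³/(24EI) = 223.2/EI
  at X: point load 148 at a = 2.8: Pab(L + b)/(6LEI) = 290.1/EI
  at Y: point load 148 at a = 2.8: Pab(L + a)/(6LEI) = 290.1/EI
  θ_X0 = 513.3/EI,  θ_Y0 = 513.3/EI
Flexibility coefficients: a unit moment at one end gives L/(3EI) there and L/(6EI) at the far end, so f₁₁ = f₂₂ = 1.867/EI and f₁₂ = f₂₁ = 0.9333/EI.
Compatibility — zero rotation at each built-in end:
  1.867 M_X + 0.9333 M_Y = 513.3
  0.9333 M_X + 1.867 M_Y = 513.3
Solving the pair gives M_X = 183.3 kN·m and M_Y = 183.3 kN·m (hogging).

M_Y = 183.3 kN·m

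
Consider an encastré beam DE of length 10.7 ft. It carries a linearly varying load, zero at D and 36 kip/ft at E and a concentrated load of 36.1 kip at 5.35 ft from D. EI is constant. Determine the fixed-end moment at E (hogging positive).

M_E = 254.4 kip·ft

Release both end moments; the primary structure is a simply-supported span DE with redundants M_D and M_E.
End rotations of the released simple span under the applied load (×1/EI):
  at D: triangular load, peak 36: 7w₀L³/(360EI) = 857.5/EI
  at E: triangular load, peak 36: w₀L³/(45EI) = 980/EI
  at D: point load 36.1 at a = 5.35: Pab(L + b)/(6LEI) = 258.3/EI
  at E: point load 36.1 at a = 5.35: Pab(L + a)/(6LEI) = 258.3/EI
  θ_D0 = 1116/EI,  θ_E0 = 1238/EI
Flexibility coefficients: a unit moment at one end gives L/(3EI) there and L/(6EI) at the far end, so f₁₁ = f₂₂ = 3.567/EI and f₁₂ = f₂₁ = 1.783/EI.
Compatibility — zero rotation at each built-in end:
  3.567 M_D + 1.783 M_E = 1116
  1.783 M_D + 3.567 M_E = 1238
Solving the pair gives M_D = 185.7 kip·ft and M_E = 254.4 kip·ft (hogging).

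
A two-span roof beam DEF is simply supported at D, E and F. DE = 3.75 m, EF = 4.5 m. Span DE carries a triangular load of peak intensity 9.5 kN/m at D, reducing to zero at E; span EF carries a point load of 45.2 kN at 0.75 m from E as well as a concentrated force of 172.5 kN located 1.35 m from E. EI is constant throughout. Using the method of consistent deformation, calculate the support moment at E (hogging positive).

M_E = 93.25 kN·m

Take M_E as the redundant. Released structure: two simple spans DE and EF with a hinge at E.
End slopes at the hinge E, treating each span as simply supported:
  span DE: triangular load, peak 9.5: 7w₀L³/(360EI) = 9.741/EI
  span EF: point load 45.2 at a = 0.75: Pab(L + b)/(6LEI) = 38.84/EI
  span EF: point load 172.5 at a = 1.35: Pab(L + b)/(6LEI) = 207.8/EI
  relative rotation θ_0 = (9.741 + 246.7)/EI = 256.4/EI
A unit hogging moment at E produces rotation L₁/(3EI) + L₂/(3EI) = 2.75/EI.
Slope continuity at E: θ_0 = M_E·2.75/EI, so M_E = 256.4/2.75 = 93.25 kN·m (hogging).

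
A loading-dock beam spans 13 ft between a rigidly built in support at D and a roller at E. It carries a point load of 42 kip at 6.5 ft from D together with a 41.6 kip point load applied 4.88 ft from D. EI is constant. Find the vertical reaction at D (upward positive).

R_D = 62.78 kip

Take the reaction at E as the redundant and release it; the primary structure is a cantilever fixed at D.
Downward deflection at the released point E due to the loads:
  point load 42 at a = 6.5: Pa²(3L − a)/(6EI) = 9612/EI
  point load 41.6 at a = 4.88: Pa²(3L − a)/(6EI) = 5634/EI
  δ_0 = 15246/EI
Flexibility coefficient — unit upward force at E: δ_{EE} = L³/(3EI) = 732.3/EI.
The prop prevents deflection at E: R_E = δ_0/δ_{EE} = 15246/732.3 = 20.82 kip.
Vertical equilibrium: R_D = ΣP − R_E = 83.6 − 20.82 = 62.78 kip.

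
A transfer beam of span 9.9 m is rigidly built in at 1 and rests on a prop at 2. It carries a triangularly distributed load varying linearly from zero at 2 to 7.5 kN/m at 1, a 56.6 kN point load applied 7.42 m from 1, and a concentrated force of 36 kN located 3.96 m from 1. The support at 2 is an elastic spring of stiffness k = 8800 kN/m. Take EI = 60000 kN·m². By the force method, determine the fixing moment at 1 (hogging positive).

Release the roller at 2. Primary structure: cantilever fixed at 1.
Primary-structure tip deflection at 2 by superposition:
  triangular load, peak 7.5 at the fixed end: w₀L⁴/(30EI) = 2401/EI
  point load 56.6 at a = 7.42: Pa²(3L − a)/(6EI) = 11571/EI
  point load 36 at a = 3.96: Pa²(3L − a)/(6EI) = 2422/EI
  δ_0 = 16395/EI
Tip deflection under a unit load at 2: L³/(3EI) = 323.4/EI.
With EI = 60000 kN·m²: δ_0 = 0.27325 m and δ_{22} = 0.005391 m/kN.
Compatibility — the spring shortens by R_2/k under the reaction it provides: δ_0 − R_2·δ_{22} = R_2/k. With 1/k = 0.000114 m/kN, R_2 = δ_0 / (δ_{22} + 1/k) = 0.27325 / (0.005391 + 0.000114) = 49.64 kN.
Moment equilibrium about 1: M_1 = Σ(load moments about 1) − R_2·L = 685 − 49.64×9.9 = 193.6 kN·m.

M_1 = 193.6 kN·m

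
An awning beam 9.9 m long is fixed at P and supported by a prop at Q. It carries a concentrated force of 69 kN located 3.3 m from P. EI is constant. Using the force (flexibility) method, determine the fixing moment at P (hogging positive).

M_P = 126.5 kN·m

Choose R_Q as the redundant. The primary structure is the cantilever fixed at P.
Free-end deflection of the primary structure under the applied loading (downward +):
  point load 69 at a = 3.3: Pa²(3L − a)/(6EI) = 3306/EI
Tip deflection under a unit load at Q: L³/(3EI) = 323.4/EI.
Compatibility at Q: δ_0 − R_Q·δ_{QQ} = 0, so R_Q = 3306/323.4 = 10.22 kN.
Moment equilibrium about P: M_P = Σ(load moments about P) − R_Q·L = 227.7 − 10.22×9.9 = 126.5 kN·m.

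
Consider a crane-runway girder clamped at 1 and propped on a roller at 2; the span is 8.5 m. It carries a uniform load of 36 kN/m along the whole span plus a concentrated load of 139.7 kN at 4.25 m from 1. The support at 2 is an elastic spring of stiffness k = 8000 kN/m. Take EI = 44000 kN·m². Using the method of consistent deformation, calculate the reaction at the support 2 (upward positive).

Take the reaction at 2 as the redundant and release it; the primary structure is a cantilever fixed at 1.
Downward deflection at the released point 2 due to the loads:
  UDL 36: wL⁴/(8EI) = 23490/EI
  point load 139.7 at a = 4.25: Pa²(3L − a)/(6EI) = 8937/EI
  δ_0 = 32427/EI
Tip deflection under a unit load at 2: L³/(3EI) = 204.7/EI.
With EI = 44000 kN·m²: δ_0 = 0.73698 m and δ_{22} = 0.004652 m/kN.
Compatibility — the spring shortens by R_2/k under the reaction it provides: δ_0 − R_2·δ_{22} = R_2/k. With 1/k = 0.000125 m/kN, R_2 = δ_0 / (δ_{22} + 1/k) = 0.73698 / (0.004652 + 0.000125) = 154.3 kN.

R_2 = 154.3 kN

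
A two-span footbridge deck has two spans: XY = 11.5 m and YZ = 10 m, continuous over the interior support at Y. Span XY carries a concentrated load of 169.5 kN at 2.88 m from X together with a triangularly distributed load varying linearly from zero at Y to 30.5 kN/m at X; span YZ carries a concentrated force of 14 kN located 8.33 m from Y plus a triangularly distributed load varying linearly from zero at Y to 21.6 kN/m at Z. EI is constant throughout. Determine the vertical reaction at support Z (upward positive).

Release continuity at Y by inserting a hinge; the redundant is the internal moment M_Y. The primary structure is two simply-supported spans XY and YZ.
Rotations at Y on the released spans (each span's end-slope, ×1/EI):
  span XY: point load 169.5 at a = 2.88: Pab(L + a)/(6LEI) = 877/EI
  span XY: triangular load, peak 30.5: 7w₀L³/(360EI) = 902/EI
  span YZ: point load 14 at a = 8.33: Pab(L + b)/(6LEI) = 37.88/EI
  span YZ: triangular load, peak 21.6: 7w₀L³/(360EI) = 420/EI
  relative rotation θ_0 = (1779 + 457.9)/EI = 2237/EI
A unit hogging moment at Y produces rotation L₁/(3EI) + L₂/(3EI) = 7.167/EI.
Slope continuity at Y: θ_0 = M_Y·7.167/EI, so M_Y = 2237/7.167 = 312.1 kN·m (hogging).
Span YZ, ΣM about Z: R_Y^{YZ}·10 = 383.4 + 312.1, so R_Y^{YZ} = 69.55 kN and R_Z = 122 − 69.55 = 52.45 kN.

R_Z = 52.45 kN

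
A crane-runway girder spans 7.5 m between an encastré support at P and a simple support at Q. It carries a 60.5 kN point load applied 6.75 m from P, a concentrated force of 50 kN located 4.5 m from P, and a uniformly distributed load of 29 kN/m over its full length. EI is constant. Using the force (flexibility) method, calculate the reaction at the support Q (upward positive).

Release the roller at Q. Primary structure: cantilever fixed at P.
Downward deflection at the released point Q due to the loads:
  point load 60.5 at a = 6.75: Pa²(3L − a)/(6EI) = 7236/EI
  point load 50 at a = 4.5: Pa²(3L − a)/(6EI) = 3038/EI
  UDL 29: wL⁴/(8EI) = 11470/EI
  δ_0 = 21743/EI
Flexibility coefficient — unit upward force at Q: δ_{QQ} = L³/(3EI) = 140.6/EI.
Compatibility at Q: δ_0 − R_Q·δ_{QQ} = 0, so R_Q = 21743/140.6 = 154.6 kN.

R_Q = 154.6 kN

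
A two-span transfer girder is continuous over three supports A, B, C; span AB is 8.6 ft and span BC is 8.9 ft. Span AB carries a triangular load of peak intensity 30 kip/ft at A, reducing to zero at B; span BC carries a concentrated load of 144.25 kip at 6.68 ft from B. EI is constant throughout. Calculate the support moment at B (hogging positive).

M_B = 140 kip·ft

Take M_B as the redundant. Released structure: two simple spans AB and BC with a hinge at B.
End slopes at the hinge B, treating each span as simply supported:
  span AB: triangular load, peak 30: 7w₀L³/(360EI) = 371/EI
  span BC: point load 144.25 at a = 6.68: Pab(L + b)/(6LEI) = 445.5/EI
  relative rotation θ_0 = (371 + 445.5)/EI = 816.5/EI
A unit hogging moment at B produces rotation L₁/(3EI) + L₂/(3EI) = 5.833/EI.
Compatibility: M_B·(L₁+L₂)/(3EI) = θ_0, giving M_B = 140 kip·ft (hogging).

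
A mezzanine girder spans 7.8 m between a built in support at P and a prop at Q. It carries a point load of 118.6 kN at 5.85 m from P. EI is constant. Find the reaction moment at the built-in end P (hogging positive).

Release the roller at Q. Primary structure: cantilever fixed at P.
Downward deflection at the released point Q due to the loads:
  point load 118.6 at a = 5.85: Pa²(3L − a)/(6EI) = 11872/EI
Tip deflection under a unit load at Q: L³/(3EI) = 158.2/EI.
Compatibility at Q: δ_0 − R_Q·δ_{QQ} = 0, so R_Q = 11872/158.2 = 75.05 kN.
Moment equilibrium about P: M_P = Σ(load moments about P) − R_Q·L = 693.8 − 75.05×7.8 = 108.4 kN·m.

M_P = 108.4 kN·m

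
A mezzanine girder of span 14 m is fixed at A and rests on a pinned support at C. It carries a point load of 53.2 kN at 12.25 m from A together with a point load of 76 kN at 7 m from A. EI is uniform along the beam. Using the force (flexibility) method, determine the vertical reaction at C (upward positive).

Take the reaction at C as the redundant and release it; the primary structure is a cantilever fixed at A.
Downward deflection at the released point C due to the loads:
  point load 53.2 at a = 12.25: Pa²(3L − a)/(6EI) = 39584/EI
  point load 76 at a = 7: Pa²(3L − a)/(6EI) = 21723/EI
  δ_0 = 61307/EI
Flexibility coefficient — unit upward force at C: δ_{CC} = L³/(3EI) = 914.7/EI.
Compatibility at C: δ_0 − R_C·δ_{CC} = 0, so R_C = 61307/914.7 = 67.03 kN.

R_C = 67.03 kN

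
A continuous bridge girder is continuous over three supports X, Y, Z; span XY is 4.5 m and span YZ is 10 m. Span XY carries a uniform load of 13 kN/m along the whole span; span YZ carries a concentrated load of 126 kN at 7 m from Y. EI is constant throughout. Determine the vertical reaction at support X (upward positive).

R_X = 0.622 kN

Release continuity at Y by inserting a hinge; the redundant is the internal moment M_Y. The primary structure is two simply-supported spans XY and YZ.
Rotations at Y on the released spans (each span's end-slope, ×1/EI):
  span XY: UDL 13: wL³/(24EI) = 49.36/EI
  span YZ: point load 126 at a = 7: Pab(L + b)/(6LEI) = 573.3/EI
  relative rotation θ_0 = (49.36 + 573.3)/EI = 622.7/EI
A unit hogging moment at Y produces rotation L₁/(3EI) + L₂/(3EI) = 4.833/EI.
Slope continuity at Y: θ_0 = M_Y·4.833/EI, so M_Y = 622.7/4.833 = 128.8 kN·m (hogging).
Span XY, ΣM about X with M_Y applied at Y: R_Y^{XY}·4.5 = 131.6 + 128.8, so R_Y^{XY} = 57.88 kN and R_X = 58.5 − 57.88 = 0.622 kN.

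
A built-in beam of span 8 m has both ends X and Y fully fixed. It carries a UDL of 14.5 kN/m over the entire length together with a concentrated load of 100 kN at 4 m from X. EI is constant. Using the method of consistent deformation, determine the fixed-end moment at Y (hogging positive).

Take the two fixed-end moments M_X, M_Y as redundants; the released structure is the simple span XY.
On the primary (simply-supported) span, the end slopes from the loading are:
  at X: UDL 14.5: wL³/(24EI) = 309.3/EI
  at Y: UDL 14.5: wL³/(24EI) = 309.3/EI
  at X: point load 100 at a = 4: Pab(L + b)/(6LEI) = 400/EI
  at Y: point load 100 at a = 4: Pab(L + a)/(6LEI) = 400/EI
  θ_X0 = 709.3/EI,  θ_Y0 = 709.3/EI
Flexibility coefficients: a unit moment at one end gives L/(3EI) there and L/(6EI) at the far end, so f₁₁ = f₂₂ = 2.667/EI and f₁₂ = f₂₁ = 1.333/EI.
Compatibility — zero rotation at each built-in end:
  2.667 M_X + 1.333 M_Y = 709.3
  1.333 M_X + 2.667 M_Y = 709.3
Solving the pair gives M_X = 177.3 kN·m and M_Y = 177.3 kN·m (hogging).

M_Y = 177.3 kN·m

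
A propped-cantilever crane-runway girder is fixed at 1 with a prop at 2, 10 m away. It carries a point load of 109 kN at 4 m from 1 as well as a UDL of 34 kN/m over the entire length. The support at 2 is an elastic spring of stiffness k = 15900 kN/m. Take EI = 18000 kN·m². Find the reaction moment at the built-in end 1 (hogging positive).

M_1 = 639.4 kN·m

Take the reaction at 2 as the redundant and release it; the primary structure is a cantilever fixed at 1.
Primary-structure tip deflection at 2 by superposition:
  point load 109 at a = 4: Pa²(3L − a)/(6EI) = 7557/EI
  UDL 34: wL⁴/(8EI) = 42500/EI
  δ_0 = 50057/EI
Flexibility coefficient — unit upward force at 2: δ_{22} = L³/(3EI) = 333.3/EI.
With EI = 18000 kN·m²: δ_0 = 2.781 m and δ_{22} = 0.018519 m/kN.
Compatibility — the spring shortens by R_2/k under the reaction it provides: δ_0 − R_2·δ_{22} = R_2/k. With 1/k = 0.000063 m/kN, R_2 = δ_0 / (δ_{22} + 1/k) = 2.781 / (0.018519 + 0.000063) = 149.7 kN.
Moment equilibrium about 1: M_1 = Σ(load moments about 1) − R_2·L = 2136 − 149.7×10 = 639.4 kN·m.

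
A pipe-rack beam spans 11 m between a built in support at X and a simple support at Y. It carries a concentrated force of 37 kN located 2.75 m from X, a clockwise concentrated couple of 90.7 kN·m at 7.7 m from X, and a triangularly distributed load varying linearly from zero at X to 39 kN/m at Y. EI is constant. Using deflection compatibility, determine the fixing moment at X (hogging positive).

Release the roller at Y. Primary structure: cantilever fixed at X.
Primary-structure tip deflection at Y by superposition:
  point load 37 at a = 2.75: Pa²(3L − a)/(6EI) = 1411/EI
  clockwise couple 90.7 at a = 7.7: M₀a(2L − a)/(2EI) = 4993/EI
  triangular load, peak 39 at the free end: 11w₀L⁴/(120EI) = 52342/EI
  δ_0 = 58746/EI
Tip deflection under a unit load at Y: L³/(3EI) = 443.7/EI.
The prop prevents deflection at Y: R_Y = δ_0/δ_{YY} = 58746/443.7 = 132.4 kN.
Moment equilibrium about X: M_X = Σ(load moments about X) − R_Y·L = 1765 − 132.4×11 = 308.9 kN·m.

M_X = 308.9 kN·m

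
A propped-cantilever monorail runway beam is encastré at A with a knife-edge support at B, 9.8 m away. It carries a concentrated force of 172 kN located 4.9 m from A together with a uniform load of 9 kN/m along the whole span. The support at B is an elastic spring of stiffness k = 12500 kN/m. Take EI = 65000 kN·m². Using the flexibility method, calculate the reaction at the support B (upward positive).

R_B = 85.41 kN

Release the roller at B. Primary structure: cantilever fixed at A.
Downward deflection at the released point B due to the loads:
  point load 172 at a = 4.9: Pa²(3L − a)/(6EI) = 16863/EI
  UDL 9: wL⁴/(8EI) = 10377/EI
  δ_0 = 27240/EI
Flexibility coefficient — unit upward force at B: δ_{BB} = L³/(3EI) = 313.7/EI.
With EI = 65000 kN·m²: δ_0 = 0.41907 m and δ_{BB} = 0.004827 m/kN.
Compatibility — the spring shortens by R_B/k under the reaction it provides: δ_0 − R_B·δ_{BB} = R_B/k. With 1/k = 0.00008 m/kN, R_B = δ_0 / (δ_{BB} + 1/k) = 0.41907 / (0.004827 + 0.00008) = 85.41 kN.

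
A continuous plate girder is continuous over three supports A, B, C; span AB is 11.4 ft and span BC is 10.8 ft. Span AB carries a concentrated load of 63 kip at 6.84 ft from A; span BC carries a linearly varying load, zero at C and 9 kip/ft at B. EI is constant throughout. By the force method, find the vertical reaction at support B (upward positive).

R_B = 89.11 kip

Insert a hinge at B; M_B is the redundant, and each span becomes simply supported.
Rotations at B on the released spans (each span's end-slope, ×1/EI):
  span AB: point load 63 at a = 6.84: Pab(L + a)/(6LEI) = 524/EI
  span BC: triangular load, peak 9: w₀L³/(45EI) = 251.9/EI
  relative rotation θ_0 = (524 + 251.9)/EI = 775.9/EI
A unit hogging moment at B produces rotation L₁/(3EI) + L₂/(3EI) = 7.4/EI.
Compatibility: M_B·(L₁+L₂)/(3EI) = θ_0, giving M_B = 104.9 kip·ft (hogging).
Span AB, ΣM about A with M_B applied at B: R_B^{AB}·11.4 = 430.9 + 104.9, so R_B^{AB} = 47 kip and R_A = 63 − 47 = 16 kip.
Span BC, ΣM about C: R_B^{BC}·10.8 = 349.9 + 104.9, so R_B^{BC} = 42.11 kip and R_C = 48.6 − 42.11 = 6.491 kip.
R_B = 47 + 42.11 = 89.11 kip.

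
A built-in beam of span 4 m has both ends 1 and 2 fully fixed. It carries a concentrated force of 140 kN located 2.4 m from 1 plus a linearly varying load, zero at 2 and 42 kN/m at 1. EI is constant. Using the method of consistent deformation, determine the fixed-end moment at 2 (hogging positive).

Take the two fixed-end moments M_1, M_2 as redundants; the released structure is the simple span 12.
On the primary (simply-supported) span, the end slopes from the loading are:
  at 1: point load 140 at a = 2.4: Pab(L + b)/(6LEI) = 125.4/EI
  at 2: point load 140 at a = 2.4: Pab(L + a)/(6LEI) = 143.4/EI
  at 1: triangular load, peak 42: w₀L³/(45EI) = 59.73/EI
  at 2: triangular load, peak 42: 7w₀L³/(360EI) = 52.27/EI
  θ_10 = 185.2/EI,  θ_20 = 195.6/EI
Flexibility coefficients: a unit moment at one end gives L/(3EI) there and L/(6EI) at the far end, so f₁₁ = f₂₂ = 1.333/EI and f₁₂ = f₂₁ = 0.6667/EI.
Compatibility — zero rotation at each built-in end:
  1.333 M_1 + 0.6667 M_2 = 185.2
  0.6667 M_1 + 1.333 M_2 = 195.6
Solving the pair gives M_1 = 87.36 kN·m and M_2 = 103 kN·m (hogging).

M_2 = 103 kN·m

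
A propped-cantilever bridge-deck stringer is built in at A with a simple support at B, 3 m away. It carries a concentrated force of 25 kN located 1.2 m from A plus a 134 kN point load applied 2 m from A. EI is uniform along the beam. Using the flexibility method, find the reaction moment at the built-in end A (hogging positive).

M_A = 73.96 kN·m

Release the roller at B. Primary structure: cantilever fixed at A.
Downward deflection at the released point B due to the loads:
  point load 25 at a = 1.2: Pa²(3L − a)/(6EI) = 46.8/EI
  point load 134 at a = 2: Pa²(3L − a)/(6EI) = 625.3/EI
  δ_0 = 672.1/EI
Flexibility coefficient — unit upward force at B: δ_{BB} = L³/(3EI) = 9/EI.
The prop prevents deflection at B: R_B = δ_0/δ_{BB} = 672.1/9 = 74.68 kN.
Moment equilibrium about A: M_A = Σ(load moments about A) − R_B·L = 298 − 74.68×3 = 73.96 kN·m.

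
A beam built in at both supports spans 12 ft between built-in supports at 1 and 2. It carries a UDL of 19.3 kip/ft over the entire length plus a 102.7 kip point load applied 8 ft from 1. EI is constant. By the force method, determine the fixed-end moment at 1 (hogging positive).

M_1 = 322.9 kip·ft

Take the two fixed-end moments M_1, M_2 as redundants; the released structure is the simple span 12.
Simple-span end rotations at 1 and 2 under the given loads:
  at 1: UDL 19.3: wL³/(24EI) = 1390/EI
  at 2: UDL 19.3: wL³/(24EI) = 1390/EI
  at 1: point load 102.7 at a = 8: Pab(L + b)/(6LEI) = 730.3/EI
  at 2: point load 102.7 at a = 8: Pab(L + a)/(6LEI) = 912.9/EI
  θ_10 = 2120/EI,  θ_20 = 2302/EI
Flexibility coefficients: a unit moment at one end gives L/(3EI) there and L/(6EI) at the far end, so f₁₁ = f₂₂ = 4/EI and f₁₂ = f₂₁ = 2/EI.
Compatibility — zero rotation at each built-in end:
  4 M_1 + 2 M_2 = 2120
  2 M_1 + 4 M_2 = 2302
Solving the pair gives M_1 = 322.9 kip·ft and M_2 = 414.2 kip·ft (hogging).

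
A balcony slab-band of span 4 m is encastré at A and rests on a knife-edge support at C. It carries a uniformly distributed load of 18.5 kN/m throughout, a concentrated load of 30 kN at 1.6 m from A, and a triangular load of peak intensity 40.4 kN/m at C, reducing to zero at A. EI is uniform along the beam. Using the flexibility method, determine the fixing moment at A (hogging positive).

M_A = 97.75 kN·m

Remove the prop at C; the released (primary) structure is a cantilever built in at A.
Deflection at C on the released cantilever, summing each load's contribution:
  UDL 18.5: wL⁴/(8EI) = 592/EI
  point load 30 at a = 1.6: Pa²(3L − a)/(6EI) = 133.1/EI
  triangular load, peak 40.4 at the free end: 11w₀L⁴/(120EI) = 948.1/EI
  δ_0 = 1673/EI
Flexibility coefficient — unit upward force at C: δ_{CC} = L³/(3EI) = 21.33/EI.
The prop prevents deflection at C: R_C = δ_0/δ_{CC} = 1673/21.33 = 78.43 kN.
Moment equilibrium about A: M_A = Σ(load moments about A) − R_C·L = 411.5 − 78.43×4 = 97.75 kN·m.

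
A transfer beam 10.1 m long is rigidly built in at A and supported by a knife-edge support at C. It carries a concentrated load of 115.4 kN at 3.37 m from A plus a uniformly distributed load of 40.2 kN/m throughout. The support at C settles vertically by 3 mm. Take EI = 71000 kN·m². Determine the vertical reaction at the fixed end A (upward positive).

Choose R_C as the redundant. The primary structure is the cantilever fixed at A.
Primary-structure tip deflection at C by superposition:
  point load 115.4 at a = 3.37: Pa²(3L − a)/(6EI) = 5882/EI
  UDL 40.2: wL⁴/(8EI) = 52290/EI
  δ_0 = 58173/EI
Flexibility coefficient — unit upward force at C: δ_{CC} = L³/(3EI) = 343.4/EI.
With EI = 71000 kN·m²: δ_0 = 0.81933 m and δ_{CC} = 0.004837 m/kN.
Compatibility — the beam at C must follow the support down by 0.003 m: δ_0 − R_C·δ_{CC} = 0.003, so R_C = (0.81933 − 0.003)/0.004837 = 168.8 kN.
Vertical equilibrium: R_A = ΣP − R_C = 521.4 − 168.8 = 352.7 kN.

R_A = 352.7 kN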